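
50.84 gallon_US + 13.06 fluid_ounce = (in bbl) 1.213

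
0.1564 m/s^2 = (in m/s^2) 0.1564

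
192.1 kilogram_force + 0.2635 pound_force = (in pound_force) 423.8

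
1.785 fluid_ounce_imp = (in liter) 0.05072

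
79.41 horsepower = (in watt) 5.922e+04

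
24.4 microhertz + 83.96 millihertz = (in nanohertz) 8.398e+07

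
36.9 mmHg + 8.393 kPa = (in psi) 1.931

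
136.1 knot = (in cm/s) 7002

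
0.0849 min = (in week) 8.423e-06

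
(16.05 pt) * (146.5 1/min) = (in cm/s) 1.382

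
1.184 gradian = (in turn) 0.00296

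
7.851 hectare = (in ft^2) 8.451e+05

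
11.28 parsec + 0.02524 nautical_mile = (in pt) 9.866e+20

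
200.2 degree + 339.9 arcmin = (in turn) 0.5718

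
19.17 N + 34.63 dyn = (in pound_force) 4.31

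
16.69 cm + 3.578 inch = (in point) 730.7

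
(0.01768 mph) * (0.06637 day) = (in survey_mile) 0.02816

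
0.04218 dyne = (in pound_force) 9.482e-08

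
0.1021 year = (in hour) 894.4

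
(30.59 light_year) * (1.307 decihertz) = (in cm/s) 3.783e+18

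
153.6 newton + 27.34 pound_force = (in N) 275.2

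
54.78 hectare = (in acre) 135.4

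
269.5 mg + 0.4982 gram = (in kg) 0.0007677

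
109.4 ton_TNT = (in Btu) 4.338e+08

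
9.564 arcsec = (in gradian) 0.002952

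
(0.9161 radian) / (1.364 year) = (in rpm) 2.034e-07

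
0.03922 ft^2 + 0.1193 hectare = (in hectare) 0.1193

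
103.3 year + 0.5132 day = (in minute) 5.43e+07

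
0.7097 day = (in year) 0.001944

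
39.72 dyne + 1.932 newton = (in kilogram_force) 0.197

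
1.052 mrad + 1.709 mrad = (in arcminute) 9.492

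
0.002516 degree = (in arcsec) 9.058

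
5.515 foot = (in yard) 1.838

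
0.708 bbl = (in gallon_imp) 24.76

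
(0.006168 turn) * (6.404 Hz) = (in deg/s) 14.22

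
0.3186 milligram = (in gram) 0.0003186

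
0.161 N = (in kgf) 0.01642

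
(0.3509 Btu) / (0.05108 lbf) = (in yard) 1782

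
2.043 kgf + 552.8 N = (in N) 572.8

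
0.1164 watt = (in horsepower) 0.0001561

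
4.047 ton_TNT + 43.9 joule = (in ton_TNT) 4.047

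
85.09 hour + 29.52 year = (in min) 1.552e+07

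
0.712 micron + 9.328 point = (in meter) 0.003291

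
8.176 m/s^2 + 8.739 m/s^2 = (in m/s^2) 16.91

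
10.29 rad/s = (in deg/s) 589.6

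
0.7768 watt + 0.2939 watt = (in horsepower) 0.001436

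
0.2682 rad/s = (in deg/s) 15.37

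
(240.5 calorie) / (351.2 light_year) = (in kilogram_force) 3.088e-17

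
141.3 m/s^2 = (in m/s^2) 141.3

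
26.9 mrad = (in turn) 0.004281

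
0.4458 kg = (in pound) 0.9828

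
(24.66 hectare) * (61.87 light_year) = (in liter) 1.443e+26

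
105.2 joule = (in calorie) 25.14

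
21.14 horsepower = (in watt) 1.576e+04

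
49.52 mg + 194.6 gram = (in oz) 6.866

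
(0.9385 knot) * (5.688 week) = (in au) 1.11e-05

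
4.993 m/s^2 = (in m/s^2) 4.993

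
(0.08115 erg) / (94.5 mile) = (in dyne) 5.336e-09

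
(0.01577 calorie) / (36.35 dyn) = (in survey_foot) 595.5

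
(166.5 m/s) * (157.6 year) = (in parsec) 2.682e-05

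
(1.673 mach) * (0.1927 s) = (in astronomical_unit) 7.338e-10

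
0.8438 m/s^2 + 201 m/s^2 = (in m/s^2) 201.8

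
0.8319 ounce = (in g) 23.58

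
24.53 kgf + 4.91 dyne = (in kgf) 24.53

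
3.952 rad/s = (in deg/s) 226.4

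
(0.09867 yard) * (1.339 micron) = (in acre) 2.985e-11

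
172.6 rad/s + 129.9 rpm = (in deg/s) 1.067e+04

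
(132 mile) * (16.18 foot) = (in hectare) 104.8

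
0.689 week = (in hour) 115.8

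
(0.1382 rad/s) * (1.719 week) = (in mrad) 1.437e+08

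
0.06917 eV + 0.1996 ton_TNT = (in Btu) 7.915e+05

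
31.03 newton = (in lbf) 6.976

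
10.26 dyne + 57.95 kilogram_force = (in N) 568.3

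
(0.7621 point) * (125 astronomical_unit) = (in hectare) 5.027e+05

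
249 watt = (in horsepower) 0.3339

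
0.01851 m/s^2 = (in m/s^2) 0.01851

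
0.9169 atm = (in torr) 696.8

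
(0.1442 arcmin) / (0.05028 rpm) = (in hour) 2.213e-06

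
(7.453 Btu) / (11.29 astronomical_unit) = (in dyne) 0.0004656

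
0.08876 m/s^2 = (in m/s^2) 0.08876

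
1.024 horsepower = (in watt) 763.6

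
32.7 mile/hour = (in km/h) 52.63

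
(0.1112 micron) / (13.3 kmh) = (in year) 9.544e-16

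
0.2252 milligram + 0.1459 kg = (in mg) 1.459e+05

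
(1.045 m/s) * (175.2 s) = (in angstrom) 1.831e+12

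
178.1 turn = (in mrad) 1.119e+06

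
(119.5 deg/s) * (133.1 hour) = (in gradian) 6.362e+07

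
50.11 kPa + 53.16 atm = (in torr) 4.078e+04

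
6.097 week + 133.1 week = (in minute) 1.403e+06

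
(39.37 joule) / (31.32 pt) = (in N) 3563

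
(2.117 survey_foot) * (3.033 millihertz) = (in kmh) 0.007045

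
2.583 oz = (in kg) 0.07323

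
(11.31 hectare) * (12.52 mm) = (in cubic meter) 1416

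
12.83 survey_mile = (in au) 1.38e-07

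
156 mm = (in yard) 0.1706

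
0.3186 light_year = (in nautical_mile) 1.628e+12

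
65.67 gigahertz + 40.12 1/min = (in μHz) 6.567e+16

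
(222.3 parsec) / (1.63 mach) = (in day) 1.43e+11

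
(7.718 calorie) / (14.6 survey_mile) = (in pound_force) 0.000309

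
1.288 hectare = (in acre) 3.183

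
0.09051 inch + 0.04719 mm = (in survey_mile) 1.458e-06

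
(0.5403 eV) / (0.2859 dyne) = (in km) 3.028e-17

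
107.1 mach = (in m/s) 3.647e+04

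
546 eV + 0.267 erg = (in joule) 2.67e-08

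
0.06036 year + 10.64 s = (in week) 3.147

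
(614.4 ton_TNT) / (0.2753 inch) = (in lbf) 8.264e+13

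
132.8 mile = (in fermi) 2.137e+20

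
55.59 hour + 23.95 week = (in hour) 4079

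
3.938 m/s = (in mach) 0.01157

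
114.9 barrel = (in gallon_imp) 4018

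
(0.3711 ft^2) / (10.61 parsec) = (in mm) 1.053e-16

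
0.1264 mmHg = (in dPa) 168.5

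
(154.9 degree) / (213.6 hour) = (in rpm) 3.357e-05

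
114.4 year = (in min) 6.013e+07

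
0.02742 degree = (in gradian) 0.03047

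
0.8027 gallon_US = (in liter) 3.039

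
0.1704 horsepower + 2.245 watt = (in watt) 129.3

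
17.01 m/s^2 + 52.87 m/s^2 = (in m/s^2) 69.88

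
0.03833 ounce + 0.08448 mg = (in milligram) 1087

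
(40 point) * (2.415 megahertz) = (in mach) 100.1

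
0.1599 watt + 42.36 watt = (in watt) 42.52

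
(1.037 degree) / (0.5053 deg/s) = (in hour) 0.0005701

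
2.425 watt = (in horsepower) 0.003252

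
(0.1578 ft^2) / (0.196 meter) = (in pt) 212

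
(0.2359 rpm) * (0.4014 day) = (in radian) 856.7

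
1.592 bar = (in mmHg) 1194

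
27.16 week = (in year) 0.5209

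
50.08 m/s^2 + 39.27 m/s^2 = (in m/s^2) 89.35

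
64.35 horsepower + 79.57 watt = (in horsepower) 64.46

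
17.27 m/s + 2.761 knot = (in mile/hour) 41.81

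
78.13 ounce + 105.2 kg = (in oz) 3789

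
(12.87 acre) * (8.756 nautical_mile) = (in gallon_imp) 1.858e+11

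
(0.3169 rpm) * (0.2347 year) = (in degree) 1.407e+07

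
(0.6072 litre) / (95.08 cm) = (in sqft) 0.006874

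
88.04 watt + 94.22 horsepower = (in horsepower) 94.34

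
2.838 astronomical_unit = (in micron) 4.246e+17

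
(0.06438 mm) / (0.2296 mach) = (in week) 1.362e-12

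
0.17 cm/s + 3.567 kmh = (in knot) 1.929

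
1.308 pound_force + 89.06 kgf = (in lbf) 197.7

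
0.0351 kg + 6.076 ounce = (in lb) 0.4571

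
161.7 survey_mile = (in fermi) 2.602e+20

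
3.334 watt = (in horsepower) 0.004471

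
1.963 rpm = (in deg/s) 11.78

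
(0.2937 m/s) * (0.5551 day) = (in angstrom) 1.409e+14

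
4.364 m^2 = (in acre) 0.001078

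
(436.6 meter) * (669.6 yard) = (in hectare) 26.73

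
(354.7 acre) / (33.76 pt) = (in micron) 1.205e+14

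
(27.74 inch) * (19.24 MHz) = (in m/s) 1.356e+07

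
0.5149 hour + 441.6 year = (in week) 2.303e+04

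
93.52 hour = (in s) 3.367e+05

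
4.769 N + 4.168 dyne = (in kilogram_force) 0.4863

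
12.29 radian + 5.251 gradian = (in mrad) 1.237e+04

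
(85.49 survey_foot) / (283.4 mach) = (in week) 4.465e-10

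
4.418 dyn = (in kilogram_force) 4.505e-06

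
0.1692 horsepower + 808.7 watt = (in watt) 934.9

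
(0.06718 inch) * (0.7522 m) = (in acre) 3.172e-07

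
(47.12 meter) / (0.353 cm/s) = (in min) 222.5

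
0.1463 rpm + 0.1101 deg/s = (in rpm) 0.1647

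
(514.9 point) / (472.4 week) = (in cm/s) 6.358e-08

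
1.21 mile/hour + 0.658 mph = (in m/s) 0.8351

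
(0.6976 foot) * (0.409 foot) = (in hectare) 2.651e-06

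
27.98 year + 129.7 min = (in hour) 2.451e+05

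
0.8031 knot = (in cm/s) 41.32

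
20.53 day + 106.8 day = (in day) 127.3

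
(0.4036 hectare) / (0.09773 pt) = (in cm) 1.171e+10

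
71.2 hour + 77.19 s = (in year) 0.00813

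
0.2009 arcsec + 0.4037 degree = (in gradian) 0.4486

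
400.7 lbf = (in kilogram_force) 181.8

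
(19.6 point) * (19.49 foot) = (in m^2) 0.04108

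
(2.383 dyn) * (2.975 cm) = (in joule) 7.089e-07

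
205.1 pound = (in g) 9.303e+04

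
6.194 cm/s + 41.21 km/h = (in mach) 0.0338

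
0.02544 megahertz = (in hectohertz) 254.4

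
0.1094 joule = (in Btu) 0.0001037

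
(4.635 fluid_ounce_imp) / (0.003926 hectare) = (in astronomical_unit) 2.242e-17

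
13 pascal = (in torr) 0.09751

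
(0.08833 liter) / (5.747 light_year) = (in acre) 4.014e-25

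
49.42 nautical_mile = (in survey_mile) 56.87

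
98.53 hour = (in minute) 5912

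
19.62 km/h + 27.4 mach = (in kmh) 3.361e+04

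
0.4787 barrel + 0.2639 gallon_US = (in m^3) 0.07711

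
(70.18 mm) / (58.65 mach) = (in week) 5.811e-12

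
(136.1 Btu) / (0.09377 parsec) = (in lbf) 1.116e-11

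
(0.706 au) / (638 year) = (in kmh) 18.9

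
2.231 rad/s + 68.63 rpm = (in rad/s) 9.418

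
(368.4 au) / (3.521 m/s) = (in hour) 4.348e+09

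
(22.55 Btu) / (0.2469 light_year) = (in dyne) 1.019e-06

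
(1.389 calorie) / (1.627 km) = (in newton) 0.003572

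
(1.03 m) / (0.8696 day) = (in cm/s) 0.001371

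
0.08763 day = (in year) 0.0002401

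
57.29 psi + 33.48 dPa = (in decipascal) 3.95e+06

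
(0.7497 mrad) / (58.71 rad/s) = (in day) 1.478e-10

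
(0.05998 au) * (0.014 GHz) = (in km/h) 4.522e+17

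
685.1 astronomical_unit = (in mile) 6.368e+10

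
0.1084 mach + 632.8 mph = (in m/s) 319.8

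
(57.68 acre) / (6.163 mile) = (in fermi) 2.353e+16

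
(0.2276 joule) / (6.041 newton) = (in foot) 0.1236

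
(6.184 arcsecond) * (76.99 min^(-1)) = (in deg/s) 0.002204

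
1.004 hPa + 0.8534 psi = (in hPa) 59.84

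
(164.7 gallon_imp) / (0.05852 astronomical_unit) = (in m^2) 8.553e-11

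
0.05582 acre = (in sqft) 2432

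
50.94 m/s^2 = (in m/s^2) 50.94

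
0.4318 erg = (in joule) 4.318e-08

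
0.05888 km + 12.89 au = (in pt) 5.466e+15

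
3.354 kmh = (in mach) 0.002736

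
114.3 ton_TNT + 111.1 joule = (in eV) 2.985e+30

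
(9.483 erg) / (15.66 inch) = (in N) 2.384e-06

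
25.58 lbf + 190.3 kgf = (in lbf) 445.1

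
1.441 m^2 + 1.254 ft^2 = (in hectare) 0.0001558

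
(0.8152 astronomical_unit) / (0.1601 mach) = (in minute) 3.728e+07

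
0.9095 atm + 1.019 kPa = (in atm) 0.9196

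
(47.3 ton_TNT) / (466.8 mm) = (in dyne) 4.24e+16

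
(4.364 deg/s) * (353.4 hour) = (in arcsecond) 1.999e+10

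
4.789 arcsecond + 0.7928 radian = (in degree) 45.43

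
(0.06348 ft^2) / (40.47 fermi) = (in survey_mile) 9.055e+07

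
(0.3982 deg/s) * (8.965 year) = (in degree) 1.126e+08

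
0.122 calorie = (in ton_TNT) 1.22e-10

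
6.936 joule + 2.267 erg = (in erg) 6.936e+07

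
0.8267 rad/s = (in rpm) 7.894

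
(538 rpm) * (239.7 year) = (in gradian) 2.711e+13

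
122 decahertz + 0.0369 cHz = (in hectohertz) 12.2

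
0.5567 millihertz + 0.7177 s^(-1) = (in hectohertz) 0.007183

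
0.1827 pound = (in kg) 0.08287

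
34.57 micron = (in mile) 2.148e-08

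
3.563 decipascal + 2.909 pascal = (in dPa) 32.65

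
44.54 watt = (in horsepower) 0.05973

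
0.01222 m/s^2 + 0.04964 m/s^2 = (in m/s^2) 0.06186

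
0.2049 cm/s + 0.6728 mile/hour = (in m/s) 0.3028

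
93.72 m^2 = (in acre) 0.02316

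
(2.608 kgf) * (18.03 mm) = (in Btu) 0.0004371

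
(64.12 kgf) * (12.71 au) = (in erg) 1.196e+22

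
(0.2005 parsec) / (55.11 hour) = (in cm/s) 3.118e+12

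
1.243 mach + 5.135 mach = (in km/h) 7818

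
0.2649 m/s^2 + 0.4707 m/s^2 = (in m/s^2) 0.7356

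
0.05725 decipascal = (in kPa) 5.725e-06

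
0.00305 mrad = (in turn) 4.854e-07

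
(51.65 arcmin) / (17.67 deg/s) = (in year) 1.545e-09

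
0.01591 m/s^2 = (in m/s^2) 0.01591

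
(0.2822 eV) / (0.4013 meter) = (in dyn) 1.127e-14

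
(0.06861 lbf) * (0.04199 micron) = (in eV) 7.999e+10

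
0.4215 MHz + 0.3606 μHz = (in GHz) 0.0004215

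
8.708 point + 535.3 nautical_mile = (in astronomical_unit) 6.627e-06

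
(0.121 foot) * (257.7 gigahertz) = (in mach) 2.791e+07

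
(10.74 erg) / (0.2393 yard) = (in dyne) 0.4908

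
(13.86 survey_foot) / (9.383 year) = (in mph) 3.194e-08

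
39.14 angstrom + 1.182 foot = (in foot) 1.182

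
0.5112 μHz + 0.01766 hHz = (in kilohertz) 0.001766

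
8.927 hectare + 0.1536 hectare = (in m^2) 9.081e+04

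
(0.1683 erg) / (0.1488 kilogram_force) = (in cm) 1.153e-06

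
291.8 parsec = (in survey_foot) 2.954e+19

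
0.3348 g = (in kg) 0.0003348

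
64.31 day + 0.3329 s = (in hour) 1543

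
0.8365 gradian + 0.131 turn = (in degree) 47.91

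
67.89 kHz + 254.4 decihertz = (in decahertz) 6792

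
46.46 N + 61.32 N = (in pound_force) 24.23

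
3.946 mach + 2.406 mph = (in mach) 3.949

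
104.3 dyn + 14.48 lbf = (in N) 64.41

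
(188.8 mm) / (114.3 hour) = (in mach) 1.348e-09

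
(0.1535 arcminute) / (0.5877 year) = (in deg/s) 1.38e-10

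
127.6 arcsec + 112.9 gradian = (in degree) 101.6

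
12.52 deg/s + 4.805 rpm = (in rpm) 6.892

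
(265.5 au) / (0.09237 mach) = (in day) 1.462e+07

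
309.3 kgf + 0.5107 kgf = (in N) 3038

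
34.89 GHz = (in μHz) 3.489e+16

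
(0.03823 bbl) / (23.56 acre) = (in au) 4.261e-19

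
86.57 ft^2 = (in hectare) 0.0008043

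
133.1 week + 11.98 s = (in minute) 1.342e+06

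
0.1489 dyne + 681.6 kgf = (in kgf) 681.6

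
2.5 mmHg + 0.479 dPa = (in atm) 0.00329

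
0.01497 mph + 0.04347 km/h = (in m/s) 0.01877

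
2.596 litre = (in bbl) 0.01633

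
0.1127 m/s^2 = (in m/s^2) 0.1127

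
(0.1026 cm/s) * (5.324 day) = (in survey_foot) 1548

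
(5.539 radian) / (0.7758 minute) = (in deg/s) 6.818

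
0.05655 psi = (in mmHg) 2.924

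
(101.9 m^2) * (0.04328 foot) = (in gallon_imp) 295.7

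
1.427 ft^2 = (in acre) 3.276e-05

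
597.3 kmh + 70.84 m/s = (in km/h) 852.3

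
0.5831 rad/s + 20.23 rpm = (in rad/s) 2.702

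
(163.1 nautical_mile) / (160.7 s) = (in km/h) 6767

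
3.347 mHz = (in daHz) 0.0003347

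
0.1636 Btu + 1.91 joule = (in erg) 1.745e+09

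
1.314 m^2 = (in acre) 0.0003247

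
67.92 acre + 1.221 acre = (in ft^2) 3.012e+06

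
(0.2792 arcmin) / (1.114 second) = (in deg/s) 0.004177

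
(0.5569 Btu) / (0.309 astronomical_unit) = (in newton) 1.271e-08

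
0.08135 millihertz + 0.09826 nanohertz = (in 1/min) 0.004881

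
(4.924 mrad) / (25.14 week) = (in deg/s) 1.856e-08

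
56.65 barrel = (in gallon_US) 2379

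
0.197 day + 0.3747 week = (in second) 2.436e+05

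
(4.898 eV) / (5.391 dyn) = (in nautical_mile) 7.86e-18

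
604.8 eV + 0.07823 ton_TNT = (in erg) 3.273e+15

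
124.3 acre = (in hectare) 50.3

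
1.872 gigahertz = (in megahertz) 1872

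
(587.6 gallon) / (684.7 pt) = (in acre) 0.002275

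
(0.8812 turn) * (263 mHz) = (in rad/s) 1.456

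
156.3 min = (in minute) 156.3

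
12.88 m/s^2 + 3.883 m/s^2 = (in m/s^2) 16.76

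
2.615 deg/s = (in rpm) 0.4358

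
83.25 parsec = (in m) 2.569e+18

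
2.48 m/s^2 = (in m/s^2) 2.48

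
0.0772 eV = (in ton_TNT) 2.956e-30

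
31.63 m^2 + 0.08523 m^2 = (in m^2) 31.72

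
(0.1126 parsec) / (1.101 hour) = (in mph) 1.961e+12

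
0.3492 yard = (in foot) 1.048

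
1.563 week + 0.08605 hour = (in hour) 262.7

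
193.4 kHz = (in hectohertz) 1934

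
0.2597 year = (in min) 1.365e+05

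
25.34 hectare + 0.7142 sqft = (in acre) 62.62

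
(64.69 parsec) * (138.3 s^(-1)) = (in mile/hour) 6.175e+20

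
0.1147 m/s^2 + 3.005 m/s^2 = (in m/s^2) 3.12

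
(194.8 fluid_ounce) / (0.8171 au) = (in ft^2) 5.073e-13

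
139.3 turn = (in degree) 5.015e+04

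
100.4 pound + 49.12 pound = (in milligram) 6.782e+07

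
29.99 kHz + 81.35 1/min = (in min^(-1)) 1.799e+06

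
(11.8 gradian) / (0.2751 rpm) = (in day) 7.447e-05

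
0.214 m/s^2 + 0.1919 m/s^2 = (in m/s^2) 0.4059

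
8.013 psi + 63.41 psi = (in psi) 71.42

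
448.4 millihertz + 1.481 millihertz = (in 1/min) 26.99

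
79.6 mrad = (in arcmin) 273.6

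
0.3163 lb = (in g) 143.5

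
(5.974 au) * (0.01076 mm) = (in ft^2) 1.035e+08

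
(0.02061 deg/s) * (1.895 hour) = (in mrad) 2454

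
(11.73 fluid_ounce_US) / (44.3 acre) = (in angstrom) 19.35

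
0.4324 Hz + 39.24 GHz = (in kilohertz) 3.924e+07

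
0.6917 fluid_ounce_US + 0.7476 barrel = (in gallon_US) 31.4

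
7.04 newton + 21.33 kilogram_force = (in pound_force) 48.61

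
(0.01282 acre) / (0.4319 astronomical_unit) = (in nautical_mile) 4.336e-13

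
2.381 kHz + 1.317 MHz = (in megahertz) 1.319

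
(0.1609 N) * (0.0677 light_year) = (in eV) 6.432e+32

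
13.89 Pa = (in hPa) 0.1389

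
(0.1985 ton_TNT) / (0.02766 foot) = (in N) 9.851e+10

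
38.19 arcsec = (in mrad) 0.1852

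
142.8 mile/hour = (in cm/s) 6384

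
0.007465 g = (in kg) 7.465e-06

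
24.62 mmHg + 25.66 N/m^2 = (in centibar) 3.308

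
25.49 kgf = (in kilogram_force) 25.49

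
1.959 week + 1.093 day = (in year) 0.04056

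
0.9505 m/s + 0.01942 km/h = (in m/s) 0.9559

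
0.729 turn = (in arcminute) 1.575e+04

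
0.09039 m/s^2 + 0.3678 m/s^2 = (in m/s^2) 0.4582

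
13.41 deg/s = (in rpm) 2.235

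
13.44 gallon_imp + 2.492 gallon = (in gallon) 18.63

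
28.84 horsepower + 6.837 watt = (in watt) 2.151e+04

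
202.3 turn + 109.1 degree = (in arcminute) 4.376e+06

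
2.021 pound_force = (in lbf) 2.021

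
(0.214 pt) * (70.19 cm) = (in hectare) 5.299e-09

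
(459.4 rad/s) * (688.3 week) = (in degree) 1.096e+13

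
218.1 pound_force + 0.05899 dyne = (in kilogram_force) 98.93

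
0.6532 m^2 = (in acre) 0.0001614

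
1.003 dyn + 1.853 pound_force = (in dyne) 8.243e+05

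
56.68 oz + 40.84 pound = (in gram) 2.013e+04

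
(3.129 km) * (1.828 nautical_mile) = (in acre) 2618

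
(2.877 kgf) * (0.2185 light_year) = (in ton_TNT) 1.394e+07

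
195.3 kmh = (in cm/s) 5425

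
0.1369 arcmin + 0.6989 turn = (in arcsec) 9.058e+05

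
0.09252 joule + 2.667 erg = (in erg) 9.252e+05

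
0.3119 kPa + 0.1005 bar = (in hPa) 103.6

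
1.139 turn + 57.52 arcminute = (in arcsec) 1.48e+06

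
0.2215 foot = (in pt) 191.4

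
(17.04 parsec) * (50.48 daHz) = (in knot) 5.159e+20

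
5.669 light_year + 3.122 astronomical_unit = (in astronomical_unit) 3.585e+05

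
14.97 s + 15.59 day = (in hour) 374.2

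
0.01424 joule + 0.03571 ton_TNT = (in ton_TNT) 0.03571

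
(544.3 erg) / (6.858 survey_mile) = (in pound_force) 1.109e-09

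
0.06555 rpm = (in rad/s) 0.006864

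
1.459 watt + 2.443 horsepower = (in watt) 1823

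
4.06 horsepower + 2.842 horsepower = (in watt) 5147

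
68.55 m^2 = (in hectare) 0.006855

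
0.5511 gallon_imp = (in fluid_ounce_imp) 88.18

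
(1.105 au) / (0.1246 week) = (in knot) 4.264e+06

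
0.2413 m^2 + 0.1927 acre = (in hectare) 0.07801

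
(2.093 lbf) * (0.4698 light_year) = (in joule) 4.138e+16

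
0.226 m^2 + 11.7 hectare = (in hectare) 11.7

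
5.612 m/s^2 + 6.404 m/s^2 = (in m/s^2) 12.02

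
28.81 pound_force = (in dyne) 1.282e+07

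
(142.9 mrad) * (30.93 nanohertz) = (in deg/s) 2.532e-07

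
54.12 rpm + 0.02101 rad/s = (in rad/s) 5.688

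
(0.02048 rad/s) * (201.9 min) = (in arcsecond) 5.117e+07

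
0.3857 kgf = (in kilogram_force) 0.3857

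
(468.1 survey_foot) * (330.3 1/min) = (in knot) 1527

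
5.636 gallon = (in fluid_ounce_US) 721.4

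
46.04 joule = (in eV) 2.874e+20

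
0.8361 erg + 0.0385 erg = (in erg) 0.8746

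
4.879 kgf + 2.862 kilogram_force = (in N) 75.91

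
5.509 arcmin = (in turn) 0.000255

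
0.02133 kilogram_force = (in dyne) 2.092e+04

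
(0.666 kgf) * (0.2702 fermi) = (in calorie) 4.218e-16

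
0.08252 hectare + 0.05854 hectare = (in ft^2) 1.518e+04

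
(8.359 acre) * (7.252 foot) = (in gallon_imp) 1.645e+07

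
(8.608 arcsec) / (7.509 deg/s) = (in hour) 8.845e-08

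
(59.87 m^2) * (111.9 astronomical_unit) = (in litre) 1.002e+18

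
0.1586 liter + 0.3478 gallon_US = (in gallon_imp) 0.3245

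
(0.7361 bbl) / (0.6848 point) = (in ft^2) 5214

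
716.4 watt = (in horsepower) 0.9607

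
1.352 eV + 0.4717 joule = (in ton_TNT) 1.127e-10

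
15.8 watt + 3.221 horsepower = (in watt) 2418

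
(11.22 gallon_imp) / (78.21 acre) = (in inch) 6.345e-06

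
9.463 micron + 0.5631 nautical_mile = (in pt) 2.956e+06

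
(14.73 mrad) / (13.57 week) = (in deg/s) 1.028e-07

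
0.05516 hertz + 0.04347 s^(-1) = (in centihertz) 9.863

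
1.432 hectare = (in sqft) 1.541e+05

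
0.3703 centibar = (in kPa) 0.3703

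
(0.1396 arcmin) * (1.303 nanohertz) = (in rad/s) 5.291e-14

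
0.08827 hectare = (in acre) 0.2181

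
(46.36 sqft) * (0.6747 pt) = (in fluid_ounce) 34.66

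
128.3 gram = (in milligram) 1.283e+05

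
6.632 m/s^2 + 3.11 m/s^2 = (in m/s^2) 9.742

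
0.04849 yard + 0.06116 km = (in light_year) 6.469e-15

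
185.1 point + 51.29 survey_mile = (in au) 5.518e-07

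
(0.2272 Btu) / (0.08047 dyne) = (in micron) 2.979e+14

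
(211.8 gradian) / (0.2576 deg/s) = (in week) 0.001224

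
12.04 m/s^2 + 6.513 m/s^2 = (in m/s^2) 18.55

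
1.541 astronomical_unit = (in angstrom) 2.305e+21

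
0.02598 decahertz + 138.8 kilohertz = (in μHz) 1.388e+11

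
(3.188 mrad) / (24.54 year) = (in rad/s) 4.119e-12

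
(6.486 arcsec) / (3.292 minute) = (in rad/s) 1.592e-07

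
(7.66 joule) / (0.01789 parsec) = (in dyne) 1.388e-09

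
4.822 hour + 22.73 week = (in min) 2.294e+05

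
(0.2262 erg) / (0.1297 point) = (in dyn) 49.44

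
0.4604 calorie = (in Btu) 0.001826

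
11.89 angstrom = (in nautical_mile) 6.42e-13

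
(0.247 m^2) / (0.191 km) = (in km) 1.293e-06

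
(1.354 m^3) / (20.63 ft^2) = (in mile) 0.000439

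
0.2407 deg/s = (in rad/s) 0.004201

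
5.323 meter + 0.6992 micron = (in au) 3.558e-11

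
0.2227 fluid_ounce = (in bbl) 4.142e-05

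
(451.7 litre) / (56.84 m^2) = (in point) 22.53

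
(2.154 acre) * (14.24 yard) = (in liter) 1.135e+08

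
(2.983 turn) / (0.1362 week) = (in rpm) 0.002173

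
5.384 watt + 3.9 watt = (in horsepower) 0.01245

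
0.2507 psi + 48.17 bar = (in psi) 698.9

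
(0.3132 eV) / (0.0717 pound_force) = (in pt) 4.46e-16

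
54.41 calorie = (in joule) 227.7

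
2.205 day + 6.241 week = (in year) 0.1257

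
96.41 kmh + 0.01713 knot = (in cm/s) 2679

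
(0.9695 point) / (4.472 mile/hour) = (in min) 2.851e-06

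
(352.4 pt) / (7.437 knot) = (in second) 0.03249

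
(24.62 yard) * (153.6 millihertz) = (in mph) 7.735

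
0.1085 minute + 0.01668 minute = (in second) 7.511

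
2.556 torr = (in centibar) 0.3408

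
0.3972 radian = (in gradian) 25.29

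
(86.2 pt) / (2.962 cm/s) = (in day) 1.188e-05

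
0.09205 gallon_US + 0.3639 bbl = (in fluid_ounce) 1968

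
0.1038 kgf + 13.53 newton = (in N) 14.55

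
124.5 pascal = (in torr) 0.9338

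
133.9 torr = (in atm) 0.1762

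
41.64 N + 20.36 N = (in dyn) 6.2e+06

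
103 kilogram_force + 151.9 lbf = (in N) 1686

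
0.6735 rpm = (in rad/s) 0.07053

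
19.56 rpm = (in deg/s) 117.4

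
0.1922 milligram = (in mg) 0.1922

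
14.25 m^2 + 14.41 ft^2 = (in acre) 0.003852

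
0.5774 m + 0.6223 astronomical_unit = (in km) 9.309e+07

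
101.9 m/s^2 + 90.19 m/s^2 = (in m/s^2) 192.1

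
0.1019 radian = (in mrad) 101.9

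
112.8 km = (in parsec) 3.656e-12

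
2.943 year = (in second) 9.281e+07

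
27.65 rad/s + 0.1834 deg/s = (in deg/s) 1584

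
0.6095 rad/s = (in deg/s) 34.92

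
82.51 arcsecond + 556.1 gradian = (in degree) 500.5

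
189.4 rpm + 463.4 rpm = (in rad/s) 68.36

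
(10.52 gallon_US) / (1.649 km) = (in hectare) 2.415e-09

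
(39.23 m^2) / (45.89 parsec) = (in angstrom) 2.77e-07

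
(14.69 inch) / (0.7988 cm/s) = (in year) 1.481e-06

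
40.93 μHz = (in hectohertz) 4.093e-07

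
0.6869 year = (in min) 3.61e+05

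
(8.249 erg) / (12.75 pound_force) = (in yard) 1.591e-08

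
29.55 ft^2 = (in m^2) 2.745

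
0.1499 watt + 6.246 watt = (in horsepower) 0.008577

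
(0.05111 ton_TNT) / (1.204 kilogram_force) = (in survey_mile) 1.125e+04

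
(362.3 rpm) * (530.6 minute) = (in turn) 1.922e+05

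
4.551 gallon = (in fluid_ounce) 582.5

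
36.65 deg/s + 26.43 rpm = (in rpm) 32.54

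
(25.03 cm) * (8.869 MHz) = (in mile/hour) 4.966e+06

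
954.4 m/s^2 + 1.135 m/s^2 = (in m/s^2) 955.5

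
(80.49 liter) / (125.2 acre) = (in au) 1.062e-18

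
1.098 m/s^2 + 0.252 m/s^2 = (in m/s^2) 1.35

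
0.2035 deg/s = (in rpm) 0.03392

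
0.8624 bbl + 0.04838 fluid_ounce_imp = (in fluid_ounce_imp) 4826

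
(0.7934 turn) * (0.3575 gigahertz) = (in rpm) 1.702e+10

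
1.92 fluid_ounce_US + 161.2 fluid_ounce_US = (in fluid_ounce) 163.1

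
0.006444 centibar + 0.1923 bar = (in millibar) 192.4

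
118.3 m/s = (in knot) 230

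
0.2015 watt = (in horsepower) 0.0002702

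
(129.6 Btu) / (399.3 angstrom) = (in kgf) 3.492e+11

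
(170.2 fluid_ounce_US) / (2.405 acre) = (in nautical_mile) 2.792e-10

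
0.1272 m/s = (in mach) 0.0003736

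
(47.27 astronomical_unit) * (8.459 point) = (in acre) 5.215e+06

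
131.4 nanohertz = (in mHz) 0.0001314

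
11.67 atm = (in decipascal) 1.182e+07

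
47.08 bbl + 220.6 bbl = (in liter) 4.256e+04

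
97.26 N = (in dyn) 9.726e+06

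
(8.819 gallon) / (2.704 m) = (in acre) 3.051e-06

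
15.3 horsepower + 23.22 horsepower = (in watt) 2.872e+04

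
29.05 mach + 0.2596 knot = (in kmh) 3.561e+04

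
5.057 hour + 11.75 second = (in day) 0.2108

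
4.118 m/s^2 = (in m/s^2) 4.118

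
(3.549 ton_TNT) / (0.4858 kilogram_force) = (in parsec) 1.01e-07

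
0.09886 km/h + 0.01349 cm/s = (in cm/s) 2.76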